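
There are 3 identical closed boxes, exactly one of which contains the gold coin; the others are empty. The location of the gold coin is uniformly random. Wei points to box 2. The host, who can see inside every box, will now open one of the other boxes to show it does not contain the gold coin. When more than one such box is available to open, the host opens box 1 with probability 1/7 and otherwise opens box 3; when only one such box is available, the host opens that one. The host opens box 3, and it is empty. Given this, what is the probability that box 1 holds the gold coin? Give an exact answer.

7/13

Apply Bayes' rule, conditioning on where the gold coin actually is.
If it is in box 1 (prior 1/3): only box 3 is available, probability 1; weight (1/3)·1 = 1/3.
If it is in box 2 (prior 1/3): box 1 is available but not opened, probability 6/7; weight (1/3)·(6/7) = 2/7.
If it is in box 3 (prior 1/3): the host opened box 3, so this case is ruled out; weight (1/3)·0 = 0.
The weights sum to 13/21.
So P(the gold coin in box 1 | the host opened box 3) = (1/3) / (13/21) = 7/13.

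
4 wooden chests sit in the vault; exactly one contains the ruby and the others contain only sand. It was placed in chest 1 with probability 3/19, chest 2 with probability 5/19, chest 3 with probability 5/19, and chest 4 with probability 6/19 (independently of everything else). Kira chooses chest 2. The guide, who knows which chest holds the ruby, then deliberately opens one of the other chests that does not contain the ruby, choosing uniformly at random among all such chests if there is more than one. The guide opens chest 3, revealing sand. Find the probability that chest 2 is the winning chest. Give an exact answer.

Condition on the true location of the ruby.
If it is in chest 1 (prior 3/19): the guide has 2 equally likely choices, so probability 1/2; weight (3/19)·(1/2) = 3/38.
If it is in chest 2 (prior 5/19): the guide has 3 equally likely choices, so probability 1/3; weight (5/19)·(1/3) = 5/57.
If it is in chest 3 (prior 5/19): the guide opened chest 3, so this case is ruled out; weight (5/19)·0 = 0.
If it is in chest 4 (prior 6/19): the guide has 2 equally likely choices, so probability 1/2; weight (6/19)·(1/2) = 3/19.
The weights sum to 37/114.
So P(the ruby in chest 2 | the guide opened chest 3) = (5/57) / (37/114) = 10/37.

10/37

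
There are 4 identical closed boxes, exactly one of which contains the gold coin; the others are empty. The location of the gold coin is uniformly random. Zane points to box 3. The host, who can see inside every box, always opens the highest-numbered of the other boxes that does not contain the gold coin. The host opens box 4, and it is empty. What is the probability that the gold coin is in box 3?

Consider each possible location of the gold coin in turn.
If it is in any of boxes 1, 2, and 3 (prior 1/4 each): box 4 is the highest-numbered option available, probability 1; weight (1/4)·1 = 1/4 each.
If it is in box 4 (prior 1/4): the host opened box 4, so this case is ruled out; weight (1/4)·0 = 0.
The weights sum to 3/4.
So P(the gold coin in box 3 | the host opened box 4) = (1/4) / (3/4) = 1/3.

1/3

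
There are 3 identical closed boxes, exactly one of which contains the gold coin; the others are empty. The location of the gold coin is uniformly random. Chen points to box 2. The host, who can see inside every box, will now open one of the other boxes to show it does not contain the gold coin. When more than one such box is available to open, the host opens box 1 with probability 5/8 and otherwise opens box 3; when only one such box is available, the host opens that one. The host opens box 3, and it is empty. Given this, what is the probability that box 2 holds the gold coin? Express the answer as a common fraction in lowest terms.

3/11

Apply Bayes' rule, conditioning on where the gold coin actually is.
If it is in box 1 (prior 1/3): only box 3 is available, probability 1; weight (1/3)·1 = 1/3.
If it is in box 2 (prior 1/3): box 1 is available but not opened, probability 3/8; weight (1/3)·(3/8) = 1/8.
If it is in box 3 (prior 1/3): the host opened box 3, so this case is ruled out; weight (1/3)·0 = 0.
The weights sum to 11/24.
So P(the gold coin in box 2 | the host opened box 3) = (1/8) / (11/24) = 3/11.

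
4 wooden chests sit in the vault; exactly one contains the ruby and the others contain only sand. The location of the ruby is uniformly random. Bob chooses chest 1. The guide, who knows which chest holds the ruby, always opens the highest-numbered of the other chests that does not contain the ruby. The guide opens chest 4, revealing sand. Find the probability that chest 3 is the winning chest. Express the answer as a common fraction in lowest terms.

1/3

Consider each possible location of the ruby in turn.
If it is in any of chests 1, 2, and 3 (prior 1/4 each): chest 4 is the highest-numbered option available, probability 1; weight (1/4)·1 = 1/4 each.
If it is in chest 4 (prior 1/4): the guide opened chest 4, so this case is ruled out; weight (1/4)·0 = 0.
The weights sum to 3/4.
So P(the ruby in chest 3 | the guide opened chest 4) = (1/4) / (3/4) = 1/3.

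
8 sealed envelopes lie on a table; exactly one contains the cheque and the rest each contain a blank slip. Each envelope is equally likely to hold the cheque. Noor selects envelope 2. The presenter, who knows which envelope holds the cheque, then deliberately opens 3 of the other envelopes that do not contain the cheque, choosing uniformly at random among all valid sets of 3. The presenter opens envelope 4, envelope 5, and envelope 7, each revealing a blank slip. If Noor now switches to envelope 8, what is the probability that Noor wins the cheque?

Apply Bayes' rule, conditioning on where the cheque actually is.
If it is in any of envelopes 1, 3, 6, and 8 (prior 1/8 each): the presenter has 20 equally likely choices, so probability 1/20; weight (1/8)·(1/20) = 1/160 each.
If it is in envelope 2 (prior 1/8): the presenter has 35 equally likely choices, so probability 1/35; weight (1/8)·(1/35) = 1/280.
If it is in any of envelopes 4, 5, and 7 (prior 1/8 each): that envelope was opened and seen not to hold the prize — ruled out; weight (1/8)·0 = 0 each.
The weights sum to 1/35.
So P(the cheque in envelope 8 | the presenter opened envelope 4, envelope 5, and envelope 7) = (1/160) / (1/35) = 7/32.

7/32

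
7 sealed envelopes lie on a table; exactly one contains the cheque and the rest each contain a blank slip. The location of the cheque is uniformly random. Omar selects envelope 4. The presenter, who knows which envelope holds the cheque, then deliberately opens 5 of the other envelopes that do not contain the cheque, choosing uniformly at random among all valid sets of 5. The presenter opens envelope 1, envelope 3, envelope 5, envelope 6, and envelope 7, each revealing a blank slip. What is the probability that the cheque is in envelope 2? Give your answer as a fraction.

Apply Bayes' rule, conditioning on where the cheque actually is.
If it is in any of envelopes 1, 3, 5, 6, and 7 (prior 1/7 each): that envelope was opened and seen not to hold the prize — ruled out; weight (1/7)·0 = 0 each.
If it is in envelope 2 (prior 1/7): the presenter has no choice, probability 1; weight (1/7)·1 = 1/7.
If it is in envelope 4 (prior 1/7): the presenter has 6 equally likely choices, so probability 1/6; weight (1/7)·(1/6) = 1/42.
The weights sum to 1/6.
So P(the cheque in envelope 2 | the presenter opened envelope 1, envelope 3, envelope 5, envelope 6, and envelope 7) = (1/7) / (1/6) = 6/7.

6/7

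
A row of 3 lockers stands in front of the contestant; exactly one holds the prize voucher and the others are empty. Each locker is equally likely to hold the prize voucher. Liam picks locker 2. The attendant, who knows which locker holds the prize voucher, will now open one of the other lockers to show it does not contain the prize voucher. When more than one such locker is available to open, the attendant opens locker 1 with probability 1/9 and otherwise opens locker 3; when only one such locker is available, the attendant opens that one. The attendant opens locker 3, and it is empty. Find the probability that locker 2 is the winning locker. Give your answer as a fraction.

8/17

Condition on the true location of the prize voucher.
If it is in locker 1 (prior 1/3): only locker 3 is available, probability 1; weight (1/3)·1 = 1/3.
If it is in locker 2 (prior 1/3): locker 1 is available but not opened, probability 8/9; weight (1/3)·(8/9) = 8/27.
If it is in locker 3 (prior 1/3): the attendant opened locker 3, so this case is ruled out; weight (1/3)·0 = 0.
The weights sum to 17/27.
So P(the prize voucher in locker 2 | the attendant opened locker 3) = (8/27) / (17/27) = 8/17.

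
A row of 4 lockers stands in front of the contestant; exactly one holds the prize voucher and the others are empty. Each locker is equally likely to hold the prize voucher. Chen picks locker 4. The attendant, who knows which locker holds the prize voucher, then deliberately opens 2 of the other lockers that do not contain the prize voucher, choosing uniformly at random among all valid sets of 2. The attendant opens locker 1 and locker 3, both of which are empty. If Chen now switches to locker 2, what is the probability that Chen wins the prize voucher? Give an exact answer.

3/4

Consider each possible location of the prize voucher in turn.
If it is in either of lockers 1 and 3 (prior 1/4 each): that locker was opened and seen not to hold the prize — ruled out; weight (1/4)·0 = 0 each.
If it is in locker 2 (prior 1/4): the attendant has no choice, probability 1; weight (1/4)·1 = 1/4.
If it is in locker 4 (prior 1/4): the attendant has 3 equally likely choices, so probability 1/3; weight (1/4)·(1/3) = 1/12.
The weights sum to 1/3.
So P(the prize voucher in locker 2 | the attendant opened locker 1 and locker 3) = (1/4) / (1/3) = 3/4.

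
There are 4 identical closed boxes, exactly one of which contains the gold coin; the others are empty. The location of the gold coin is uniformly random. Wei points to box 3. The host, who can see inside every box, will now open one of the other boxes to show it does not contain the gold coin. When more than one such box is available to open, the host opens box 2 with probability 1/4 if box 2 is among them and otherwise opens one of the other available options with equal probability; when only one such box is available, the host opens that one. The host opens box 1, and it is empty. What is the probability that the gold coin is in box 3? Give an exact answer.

3/13

Apply Bayes' rule, conditioning on where the gold coin actually is.
If it is in box 1 (prior 1/4): the host opened box 1, so this case is ruled out; weight (1/4)·0 = 0.
If it is in box 2 (prior 1/4): box 2 holds the prize so is unavailable; the host chooses uniformly among the 2 others, probability 1/2; weight (1/4)·(1/2) = 1/8.
If it is in box 3 (prior 1/4): box 2 is available but not opened; box 1 gets probability (1 − 1/4)/2 = 3/8; weight (1/4)·(3/8) = 3/32.
If it is in box 4 (prior 1/4): box 2 is available but not opened, probability 3/4; weight (1/4)·(3/4) = 3/16.
The weights sum to 13/32.
So P(the gold coin in box 3 | the host opened box 1) = (3/32) / (13/32) = 3/13.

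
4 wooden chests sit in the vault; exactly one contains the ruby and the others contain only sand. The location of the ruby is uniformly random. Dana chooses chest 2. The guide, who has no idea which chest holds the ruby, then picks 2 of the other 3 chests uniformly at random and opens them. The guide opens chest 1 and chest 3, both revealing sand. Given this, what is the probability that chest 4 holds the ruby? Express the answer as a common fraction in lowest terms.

Condition on the true location of the ruby.
If it is in either of chests 1 and 3 (prior 1/4 each): that chest was opened and seen not to hold the prize — ruled out; weight (1/4)·0 = 0 each.
If it is in either of chests 2 and 4 (prior 1/4 each): the guide picks exactly this set with probability 1/3 regardless, and none is the prize; weight (1/4)·(1/3) = 1/12 each.
The weights sum to 1/6.
So P(the ruby in chest 4 | the guide opened chest 1 and chest 3) = (1/12) / (1/6) = 1/2.

1/2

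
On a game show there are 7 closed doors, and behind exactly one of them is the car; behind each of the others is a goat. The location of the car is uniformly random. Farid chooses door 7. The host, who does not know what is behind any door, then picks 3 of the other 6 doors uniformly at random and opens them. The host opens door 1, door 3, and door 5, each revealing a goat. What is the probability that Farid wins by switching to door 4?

Because the host chose which doors to open without knowing where the car is, the choice is independent of the prize location. Learning that none of the 3 opened doors holds the car simply rules out those 3 locations and leaves the remaining 4 doors still equally likely by symmetry.
So P(the car behind door 4) = 1/4.

1/4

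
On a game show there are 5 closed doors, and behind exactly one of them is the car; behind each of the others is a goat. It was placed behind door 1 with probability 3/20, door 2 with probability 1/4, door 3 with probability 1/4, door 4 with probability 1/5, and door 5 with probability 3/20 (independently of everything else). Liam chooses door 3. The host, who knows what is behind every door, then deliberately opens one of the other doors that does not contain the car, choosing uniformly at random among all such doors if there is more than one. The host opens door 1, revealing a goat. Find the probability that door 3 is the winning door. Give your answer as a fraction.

5/21

Condition on the true location of the car.
If it is behind door 1 (prior 3/20): the host opened door 1, so this case is ruled out; weight (3/20)·0 = 0.
If it is behind door 2 (prior 1/4): the host has 3 equally likely choices, so probability 1/3; weight (1/4)·(1/3) = 1/12.
If it is behind door 3 (prior 1/4): the host has 4 equally likely choices, so probability 1/4; weight (1/4)·(1/4) = 1/16.
If it is behind door 4 (prior 1/5): the host has 3 equally likely choices, so probability 1/3; weight (1/5)·(1/3) = 1/15.
If it is behind door 5 (prior 3/20): the host has 3 equally likely choices, so probability 1/3; weight (3/20)·(1/3) = 1/20.
The weights sum to 21/80.
So P(the car behind door 3 | the host opened door 1) = (1/16) / (21/80) = 5/21.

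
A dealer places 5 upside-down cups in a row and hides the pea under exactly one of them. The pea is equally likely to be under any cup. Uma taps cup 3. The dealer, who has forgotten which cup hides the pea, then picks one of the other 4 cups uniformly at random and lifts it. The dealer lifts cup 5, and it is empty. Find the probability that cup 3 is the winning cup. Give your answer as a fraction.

Condition on the true location of the pea.
If it is under any of cups 1, 2, 3, and 4 (prior 1/5 each): the dealer picks cup 5 with probability 1/4 regardless, and it is not the prize; weight (1/5)·(1/4) = 1/20 each.
If it is under cup 5 (prior 1/5): the dealer opened cup 5, so this case is ruled out; weight (1/5)·0 = 0.
The weights sum to 1/5.
So P(the pea under cup 3 | the dealer opened cup 5) = (1/20) / (1/5) = 1/4.

1/4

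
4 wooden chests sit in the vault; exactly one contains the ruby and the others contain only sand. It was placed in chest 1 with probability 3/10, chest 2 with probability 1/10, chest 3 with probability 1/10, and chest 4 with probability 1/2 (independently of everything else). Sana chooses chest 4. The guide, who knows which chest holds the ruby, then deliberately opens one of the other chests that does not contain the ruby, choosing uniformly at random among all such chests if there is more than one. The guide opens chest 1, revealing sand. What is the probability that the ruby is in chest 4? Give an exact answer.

Condition on the true location of the ruby.
If it is in chest 1 (prior 3/10): the guide opened chest 1, so this case is ruled out; weight (3/10)·0 = 0.
If it is in either of chests 2 and 3 (prior 1/10 each): the guide has 2 equally likely choices, so probability 1/2; weight (1/10)·(1/2) = 1/20 each.
If it is in chest 4 (prior 1/2): the guide has 3 equally likely choices, so probability 1/3; weight (1/2)·(1/3) = 1/6.
The weights sum to 4/15.
So P(the ruby in chest 4 | the guide opened chest 1) = (1/6) / (4/15) = 5/8.

5/8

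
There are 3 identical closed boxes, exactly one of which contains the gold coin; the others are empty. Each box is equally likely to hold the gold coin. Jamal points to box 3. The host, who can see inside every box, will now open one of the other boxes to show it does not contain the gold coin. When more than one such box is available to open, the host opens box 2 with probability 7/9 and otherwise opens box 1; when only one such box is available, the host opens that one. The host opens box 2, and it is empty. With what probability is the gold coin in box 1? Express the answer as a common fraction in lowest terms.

Apply Bayes' rule, conditioning on where the gold coin actually is.
If it is in box 1 (prior 1/3): only box 2 is available, probability 1; weight (1/3)·1 = 1/3.
If it is in box 2 (prior 1/3): the host opened box 2, so this case is ruled out; weight (1/3)·0 = 0.
If it is in box 3 (prior 1/3): box 2 is available, opened with probability 7/9; weight (1/3)·(7/9) = 7/27.
The weights sum to 16/27.
So P(the gold coin in box 1 | the host opened box 2) = (1/3) / (16/27) = 9/16.

9/16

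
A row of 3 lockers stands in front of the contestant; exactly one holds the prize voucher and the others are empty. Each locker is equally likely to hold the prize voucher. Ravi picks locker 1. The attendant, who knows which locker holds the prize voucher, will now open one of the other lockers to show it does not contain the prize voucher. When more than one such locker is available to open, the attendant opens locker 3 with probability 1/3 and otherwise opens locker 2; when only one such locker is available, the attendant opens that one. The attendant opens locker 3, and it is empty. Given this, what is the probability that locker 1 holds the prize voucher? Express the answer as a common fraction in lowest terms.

1/4

Consider each possible location of the prize voucher in turn.
If it is in locker 1 (prior 1/3): locker 3 is available, opened with probability 1/3; weight (1/3)·(1/3) = 1/9.
If it is in locker 2 (prior 1/3): only locker 3 is available, probability 1; weight (1/3)·1 = 1/3.
If it is in locker 3 (prior 1/3): the attendant opened locker 3, so this case is ruled out; weight (1/3)·0 = 0.
The weights sum to 4/9.
So P(the prize voucher in locker 1 | the attendant opened locker 3) = (1/9) / (4/9) = 1/4.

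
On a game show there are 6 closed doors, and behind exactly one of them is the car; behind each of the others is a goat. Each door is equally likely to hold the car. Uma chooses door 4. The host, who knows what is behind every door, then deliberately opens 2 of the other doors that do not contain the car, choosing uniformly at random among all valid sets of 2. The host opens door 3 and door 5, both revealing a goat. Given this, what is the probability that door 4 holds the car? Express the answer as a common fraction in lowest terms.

1/6

Apply Bayes' rule, conditioning on where the car actually is.
If it is behind any of doors 1, 2, and 6 (prior 1/6 each): the host has 6 equally likely choices, so probability 1/6; weight (1/6)·(1/6) = 1/36 each.
If it is behind either of doors 3 and 5 (prior 1/6 each): that door was opened and seen not to hold the prize — ruled out; weight (1/6)·0 = 0 each.
If it is behind door 4 (prior 1/6): the host has 10 equally likely choices, so probability 1/10; weight (1/6)·(1/10) = 1/60.
The weights sum to 1/10.
So P(the car behind door 4 | the host opened door 3 and door 5) = (1/60) / (1/10) = 1/6.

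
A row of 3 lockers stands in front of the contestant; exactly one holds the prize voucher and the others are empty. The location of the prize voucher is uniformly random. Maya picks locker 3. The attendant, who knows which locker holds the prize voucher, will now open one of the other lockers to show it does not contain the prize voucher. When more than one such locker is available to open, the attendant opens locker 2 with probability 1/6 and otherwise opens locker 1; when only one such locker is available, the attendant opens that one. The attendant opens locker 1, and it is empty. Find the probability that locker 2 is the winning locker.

Condition on the true location of the prize voucher.
If it is in locker 1 (prior 1/3): the attendant opened locker 1, so this case is ruled out; weight (1/3)·0 = 0.
If it is in locker 2 (prior 1/3): only locker 1 is available, probability 1; weight (1/3)·1 = 1/3.
If it is in locker 3 (prior 1/3): locker 2 is available but not opened, probability 5/6; weight (1/3)·(5/6) = 5/18.
The weights sum to 11/18.
So P(the prize voucher in locker 2 | the attendant opened locker 1) = (1/3) / (11/18) = 6/11.

6/11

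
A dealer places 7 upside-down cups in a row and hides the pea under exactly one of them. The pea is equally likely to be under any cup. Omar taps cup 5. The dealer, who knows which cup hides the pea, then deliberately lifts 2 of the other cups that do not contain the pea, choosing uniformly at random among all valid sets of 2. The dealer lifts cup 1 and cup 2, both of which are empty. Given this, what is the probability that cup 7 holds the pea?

Condition on the true location of the pea.
If it is under either of cups 1 and 2 (prior 1/7 each): that cup was opened and seen not to hold the prize — ruled out; weight (1/7)·0 = 0 each.
If it is under any of cups 3, 4, 6, and 7 (prior 1/7 each): the dealer has 10 equally likely choices, so probability 1/10; weight (1/7)·(1/10) = 1/70 each.
If it is under cup 5 (prior 1/7): the dealer has 15 equally likely choices, so probability 1/15; weight (1/7)·(1/15) = 1/105.
The weights sum to 1/15.
So P(the pea under cup 7 | the dealer opened cup 1 and cup 2) = (1/70) / (1/15) = 3/14.

3/14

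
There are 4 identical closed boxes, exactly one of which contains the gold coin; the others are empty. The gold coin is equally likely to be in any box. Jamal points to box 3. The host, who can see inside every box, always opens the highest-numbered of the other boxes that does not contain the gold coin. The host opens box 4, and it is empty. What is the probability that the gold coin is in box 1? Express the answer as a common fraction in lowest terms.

1/3

Condition on the true location of the gold coin.
If it is in any of boxes 1, 2, and 3 (prior 1/4 each): box 4 is the highest-numbered option available, probability 1; weight (1/4)·1 = 1/4 each.
If it is in box 4 (prior 1/4): the host opened box 4, so this case is ruled out; weight (1/4)·0 = 0.
The weights sum to 3/4.
So P(the gold coin in box 1 | the host opened box 4) = (1/4) / (3/4) = 1/3.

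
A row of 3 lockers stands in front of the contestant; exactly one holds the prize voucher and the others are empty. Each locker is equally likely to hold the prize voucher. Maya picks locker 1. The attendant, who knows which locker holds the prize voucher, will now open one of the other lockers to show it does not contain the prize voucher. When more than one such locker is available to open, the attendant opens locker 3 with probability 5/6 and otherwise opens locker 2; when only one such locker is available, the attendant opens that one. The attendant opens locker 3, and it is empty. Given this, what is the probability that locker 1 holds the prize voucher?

Apply Bayes' rule, conditioning on where the prize voucher actually is.
If it is in locker 1 (prior 1/3): locker 3 is available, opened with probability 5/6; weight (1/3)·(5/6) = 5/18.
If it is in locker 2 (prior 1/3): only locker 3 is available, probability 1; weight (1/3)·1 = 1/3.
If it is in locker 3 (prior 1/3): the attendant opened locker 3, so this case is ruled out; weight (1/3)·0 = 0.
The weights sum to 11/18.
So P(the prize voucher in locker 1 | the attendant opened locker 3) = (5/18) / (11/18) = 5/11.

5/11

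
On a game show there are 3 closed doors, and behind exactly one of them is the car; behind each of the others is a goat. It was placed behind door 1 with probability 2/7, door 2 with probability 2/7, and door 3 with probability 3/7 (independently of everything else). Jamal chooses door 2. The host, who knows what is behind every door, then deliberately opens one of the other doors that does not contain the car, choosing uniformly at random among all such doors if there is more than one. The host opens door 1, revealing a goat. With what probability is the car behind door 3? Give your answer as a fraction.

3/4

Apply Bayes' rule, conditioning on where the car actually is.
If it is behind door 1 (prior 2/7): the host opened door 1, so this case is ruled out; weight (2/7)·0 = 0.
If it is behind door 2 (prior 2/7): the host has 2 equally likely choices, so probability 1/2; weight (2/7)·(1/2) = 1/7.
If it is behind door 3 (prior 3/7): the host has no choice, probability 1; weight (3/7)·1 = 3/7.
The weights sum to 4/7.
So P(the car behind door 3 | the host opened door 1) = (3/7) / (4/7) = 3/4.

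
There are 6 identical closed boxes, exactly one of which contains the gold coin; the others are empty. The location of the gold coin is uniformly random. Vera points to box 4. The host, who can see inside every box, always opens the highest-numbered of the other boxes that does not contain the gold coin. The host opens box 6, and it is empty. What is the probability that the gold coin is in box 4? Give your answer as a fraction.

Apply Bayes' rule, conditioning on where the gold coin actually is.
If it is in any of boxes 1, 2, 3, 4, and 5 (prior 1/6 each): box 6 is the highest-numbered option available, probability 1; weight (1/6)·1 = 1/6 each.
If it is in box 6 (prior 1/6): the host opened box 6, so this case is ruled out; weight (1/6)·0 = 0.
The weights sum to 5/6.
So P(the gold coin in box 4 | the host opened box 6) = (1/6) / (5/6) = 1/5.

1/5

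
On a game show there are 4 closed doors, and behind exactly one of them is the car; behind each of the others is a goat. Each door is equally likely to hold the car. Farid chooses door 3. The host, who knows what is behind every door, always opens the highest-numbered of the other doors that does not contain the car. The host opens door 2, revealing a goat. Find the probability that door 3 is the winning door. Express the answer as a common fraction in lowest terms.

Consider each possible location of the car in turn.
If it is behind either of doors 1 and 3 (prior 1/4 each): the host would have opened door 4 instead, probability 0; weight (1/4)·0 = 0 each.
If it is behind door 2 (prior 1/4): the host opened door 2, so this case is ruled out; weight (1/4)·0 = 0.
If it is behind door 4 (prior 1/4): door 2 is the highest-numbered option available, probability 1; weight (1/4)·1 = 1/4.
The weights sum to 1/4.
So P(the car behind door 3 | the host opened door 2) = 0 / (1/4) = 0.

0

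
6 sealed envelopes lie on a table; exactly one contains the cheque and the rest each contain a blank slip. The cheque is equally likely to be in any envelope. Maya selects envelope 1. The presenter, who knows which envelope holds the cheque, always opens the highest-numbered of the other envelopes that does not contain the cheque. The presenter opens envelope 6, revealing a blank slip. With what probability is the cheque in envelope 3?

Consider each possible location of the cheque in turn.
If it is in any of envelopes 1, 2, 3, 4, and 5 (prior 1/6 each): envelope 6 is the highest-numbered option available, probability 1; weight (1/6)·1 = 1/6 each.
If it is in envelope 6 (prior 1/6): the presenter opened envelope 6, so this case is ruled out; weight (1/6)·0 = 0.
The weights sum to 5/6.
So P(the cheque in envelope 3 | the presenter opened envelope 6) = (1/6) / (5/6) = 1/5.

1/5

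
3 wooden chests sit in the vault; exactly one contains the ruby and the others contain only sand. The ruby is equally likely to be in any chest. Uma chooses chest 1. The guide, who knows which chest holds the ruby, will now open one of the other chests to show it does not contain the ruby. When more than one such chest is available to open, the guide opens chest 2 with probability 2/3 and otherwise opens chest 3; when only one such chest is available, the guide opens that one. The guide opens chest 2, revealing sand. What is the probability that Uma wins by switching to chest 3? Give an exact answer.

3/5

Consider each possible location of the ruby in turn.
If it is in chest 1 (prior 1/3): chest 2 is available, opened with probability 2/3; weight (1/3)·(2/3) = 2/9.
If it is in chest 2 (prior 1/3): the guide opened chest 2, so this case is ruled out; weight (1/3)·0 = 0.
If it is in chest 3 (prior 1/3): only chest 2 is available, probability 1; weight (1/3)·1 = 1/3.
The weights sum to 5/9.
So P(the ruby in chest 3 | the guide opened chest 2) = (1/3) / (5/9) = 3/5.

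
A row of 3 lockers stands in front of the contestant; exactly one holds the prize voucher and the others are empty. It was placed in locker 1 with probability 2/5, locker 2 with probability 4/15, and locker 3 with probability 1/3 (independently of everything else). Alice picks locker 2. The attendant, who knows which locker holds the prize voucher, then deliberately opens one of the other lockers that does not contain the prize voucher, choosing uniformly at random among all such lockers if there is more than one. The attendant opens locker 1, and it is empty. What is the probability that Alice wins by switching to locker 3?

Apply Bayes' rule, conditioning on where the prize voucher actually is.
If it is in locker 1 (prior 2/5): the attendant opened locker 1, so this case is ruled out; weight (2/5)·0 = 0.
If it is in locker 2 (prior 4/15): the attendant has 2 equally likely choices, so probability 1/2; weight (4/15)·(1/2) = 2/15.
If it is in locker 3 (prior 1/3): the attendant has no choice, probability 1; weight (1/3)·1 = 1/3.
The weights sum to 7/15.
So P(the prize voucher in locker 3 | the attendant opened locker 1) = (1/3) / (7/15) = 5/7.

5/7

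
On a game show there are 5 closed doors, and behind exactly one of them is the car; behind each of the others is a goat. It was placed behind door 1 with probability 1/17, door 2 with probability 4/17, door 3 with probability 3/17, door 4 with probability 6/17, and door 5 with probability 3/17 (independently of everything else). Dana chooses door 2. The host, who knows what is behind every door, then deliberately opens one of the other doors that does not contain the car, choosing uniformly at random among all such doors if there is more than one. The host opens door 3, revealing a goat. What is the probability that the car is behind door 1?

1/13

Apply Bayes' rule, conditioning on where the car actually is.
If it is behind door 1 (prior 1/17): the host has 3 equally likely choices, so probability 1/3; weight (1/17)·(1/3) = 1/51.
If it is behind door 2 (prior 4/17): the host has 4 equally likely choices, so probability 1/4; weight (4/17)·(1/4) = 1/17.
If it is behind door 3 (prior 3/17): the host opened door 3, so this case is ruled out; weight (3/17)·0 = 0.
If it is behind door 4 (prior 6/17): the host has 3 equally likely choices, so probability 1/3; weight (6/17)·(1/3) = 2/17.
If it is behind door 5 (prior 3/17): the host has 3 equally likely choices, so probability 1/3; weight (3/17)·(1/3) = 1/17.
The weights sum to 13/51.
So P(the car behind door 1 | the host opened door 3) = (1/51) / (13/51) = 1/13.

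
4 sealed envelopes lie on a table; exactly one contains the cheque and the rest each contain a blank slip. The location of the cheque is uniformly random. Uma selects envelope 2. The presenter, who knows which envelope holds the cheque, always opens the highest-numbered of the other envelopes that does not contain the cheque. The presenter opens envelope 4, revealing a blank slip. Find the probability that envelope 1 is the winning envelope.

Consider each possible location of the cheque in turn.
If it is in any of envelopes 1, 2, and 3 (prior 1/4 each): envelope 4 is the highest-numbered option available, probability 1; weight (1/4)·1 = 1/4 each.
If it is in envelope 4 (prior 1/4): the presenter opened envelope 4, so this case is ruled out; weight (1/4)·0 = 0.
The weights sum to 3/4.
So P(the cheque in envelope 1 | the presenter opened envelope 4) = (1/4) / (3/4) = 1/3.

1/3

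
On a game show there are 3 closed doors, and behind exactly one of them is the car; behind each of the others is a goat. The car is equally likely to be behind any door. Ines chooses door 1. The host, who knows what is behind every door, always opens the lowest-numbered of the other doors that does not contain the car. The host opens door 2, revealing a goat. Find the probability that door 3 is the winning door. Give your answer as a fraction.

Apply Bayes' rule, conditioning on where the car actually is.
If it is behind either of doors 1 and 3 (prior 1/3 each): door 2 is the lowest-numbered option available, probability 1; weight (1/3)·1 = 1/3 each.
If it is behind door 2 (prior 1/3): the host opened door 2, so this case is ruled out; weight (1/3)·0 = 0.
The weights sum to 2/3.
So P(the car behind door 3 | the host opened door 2) = (1/3) / (2/3) = 1/2.

1/2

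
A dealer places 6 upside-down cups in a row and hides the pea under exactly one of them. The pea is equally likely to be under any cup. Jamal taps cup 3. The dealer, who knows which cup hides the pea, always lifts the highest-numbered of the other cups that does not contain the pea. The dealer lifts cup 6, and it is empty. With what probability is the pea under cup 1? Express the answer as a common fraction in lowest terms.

1/5

Apply Bayes' rule, conditioning on where the pea actually is.
If it is under any of cups 1, 2, 3, 4, and 5 (prior 1/6 each): cup 6 is the highest-numbered option available, probability 1; weight (1/6)·1 = 1/6 each.
If it is under cup 6 (prior 1/6): the dealer opened cup 6, so this case is ruled out; weight (1/6)·0 = 0.
The weights sum to 5/6.
So P(the pea under cup 1 | the dealer opened cup 6) = (1/6) / (5/6) = 1/5.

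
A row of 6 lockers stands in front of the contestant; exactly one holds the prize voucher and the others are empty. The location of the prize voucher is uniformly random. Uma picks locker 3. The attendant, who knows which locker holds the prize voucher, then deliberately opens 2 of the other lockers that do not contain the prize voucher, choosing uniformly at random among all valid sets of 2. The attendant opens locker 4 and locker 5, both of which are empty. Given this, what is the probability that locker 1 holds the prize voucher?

Apply Bayes' rule, conditioning on where the prize voucher actually is.
If it is in any of lockers 1, 2, and 6 (prior 1/6 each): the attendant has 6 equally likely choices, so probability 1/6; weight (1/6)·(1/6) = 1/36 each.
If it is in locker 3 (prior 1/6): the attendant has 10 equally likely choices, so probability 1/10; weight (1/6)·(1/10) = 1/60.
If it is in either of lockers 4 and 5 (prior 1/6 each): that locker was opened and seen not to hold the prize — ruled out; weight (1/6)·0 = 0 each.
The weights sum to 1/10.
So P(the prize voucher in locker 1 | the attendant opened locker 4 and locker 5) = (1/36) / (1/10) = 5/18.

5/18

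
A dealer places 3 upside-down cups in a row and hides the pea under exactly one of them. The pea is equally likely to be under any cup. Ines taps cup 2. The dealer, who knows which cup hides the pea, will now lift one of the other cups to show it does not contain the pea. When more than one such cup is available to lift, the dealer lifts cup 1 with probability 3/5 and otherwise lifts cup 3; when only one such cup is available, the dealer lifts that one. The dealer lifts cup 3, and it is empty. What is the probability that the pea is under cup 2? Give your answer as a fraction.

Condition on the true location of the pea.
If it is under cup 1 (prior 1/3): only cup 3 is available, probability 1; weight (1/3)·1 = 1/3.
If it is under cup 2 (prior 1/3): cup 1 is available but not opened, probability 2/5; weight (1/3)·(2/5) = 2/15.
If it is under cup 3 (prior 1/3): the dealer opened cup 3, so this case is ruled out; weight (1/3)·0 = 0.
The weights sum to 7/15.
So P(the pea under cup 2 | the dealer opened cup 3) = (2/15) / (7/15) = 2/7.

2/7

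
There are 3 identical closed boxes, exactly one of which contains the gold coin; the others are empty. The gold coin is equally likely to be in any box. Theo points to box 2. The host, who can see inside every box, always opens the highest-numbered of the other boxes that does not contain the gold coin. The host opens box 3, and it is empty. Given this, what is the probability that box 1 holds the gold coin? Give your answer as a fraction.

Consider each possible location of the gold coin in turn.
If it is in either of boxes 1 and 2 (prior 1/3 each): box 3 is the highest-numbered option available, probability 1; weight (1/3)·1 = 1/3 each.
If it is in box 3 (prior 1/3): the host opened box 3, so this case is ruled out; weight (1/3)·0 = 0.
The weights sum to 2/3.
So P(the gold coin in box 1 | the host opened box 3) = (1/3) / (2/3) = 1/2.

1/2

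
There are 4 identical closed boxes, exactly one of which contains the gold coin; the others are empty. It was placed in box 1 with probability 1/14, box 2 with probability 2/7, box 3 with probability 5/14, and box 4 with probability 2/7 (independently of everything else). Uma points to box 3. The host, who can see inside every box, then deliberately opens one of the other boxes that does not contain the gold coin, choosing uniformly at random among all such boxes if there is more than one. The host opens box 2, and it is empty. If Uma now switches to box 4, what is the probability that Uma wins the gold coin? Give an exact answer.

Condition on the true location of the gold coin.
If it is in box 1 (prior 1/14): the host has 2 equally likely choices, so probability 1/2; weight (1/14)·(1/2) = 1/28.
If it is in box 2 (prior 2/7): the host opened box 2, so this case is ruled out; weight (2/7)·0 = 0.
If it is in box 3 (prior 5/14): the host has 3 equally likely choices, so probability 1/3; weight (5/14)·(1/3) = 5/42.
If it is in box 4 (prior 2/7): the host has 2 equally likely choices, so probability 1/2; weight (2/7)·(1/2) = 1/7.
The weights sum to 25/84.
So P(the gold coin in box 4 | the host opened box 2) = (1/7) / (25/84) = 12/25.

12/25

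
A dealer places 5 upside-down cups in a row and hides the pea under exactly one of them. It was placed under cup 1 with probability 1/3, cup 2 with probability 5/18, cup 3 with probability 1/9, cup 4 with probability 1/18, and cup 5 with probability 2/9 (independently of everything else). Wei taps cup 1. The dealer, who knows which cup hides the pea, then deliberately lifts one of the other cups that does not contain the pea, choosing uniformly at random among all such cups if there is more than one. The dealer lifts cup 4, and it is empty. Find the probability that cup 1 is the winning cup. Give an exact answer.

9/31

Apply Bayes' rule, conditioning on where the pea actually is.
If it is under cup 1 (prior 1/3): the dealer has 4 equally likely choices, so probability 1/4; weight (1/3)·(1/4) = 1/12.
If it is under cup 2 (prior 5/18): the dealer has 3 equally likely choices, so probability 1/3; weight (5/18)·(1/3) = 5/54.
If it is under cup 3 (prior 1/9): the dealer has 3 equally likely choices, so probability 1/3; weight (1/9)·(1/3) = 1/27.
If it is under cup 4 (prior 1/18): the dealer opened cup 4, so this case is ruled out; weight (1/18)·0 = 0.
If it is under cup 5 (prior 2/9): the dealer has 3 equally likely choices, so probability 1/3; weight (2/9)·(1/3) = 2/27.
The weights sum to 31/108.
So P(the pea under cup 1 | the dealer opened cup 4) = (1/12) / (31/108) = 9/31.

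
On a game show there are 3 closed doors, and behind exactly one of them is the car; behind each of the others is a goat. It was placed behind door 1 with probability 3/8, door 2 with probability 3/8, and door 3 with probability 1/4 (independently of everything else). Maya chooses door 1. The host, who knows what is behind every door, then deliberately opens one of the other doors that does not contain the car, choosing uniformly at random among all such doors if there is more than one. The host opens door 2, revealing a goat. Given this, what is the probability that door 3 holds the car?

Apply Bayes' rule, conditioning on where the car actually is.
If it is behind door 1 (prior 3/8): the host has 2 equally likely choices, so probability 1/2; weight (3/8)·(1/2) = 3/16.
If it is behind door 2 (prior 3/8): the host opened door 2, so this case is ruled out; weight (3/8)·0 = 0.
If it is behind door 3 (prior 1/4): the host has no choice, probability 1; weight (1/4)·1 = 1/4.
The weights sum to 7/16.
So P(the car behind door 3 | the host opened door 2) = (1/4) / (7/16) = 4/7.

4/7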